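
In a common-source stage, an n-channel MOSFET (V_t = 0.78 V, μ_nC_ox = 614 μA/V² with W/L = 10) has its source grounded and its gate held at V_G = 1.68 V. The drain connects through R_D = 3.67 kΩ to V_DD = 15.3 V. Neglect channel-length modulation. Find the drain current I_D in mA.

I_D = 2.49 mA

V_GS = V_G = 1.68 V, so V_ov = 1.68 − 0.78 = 0.9 V.
k_n = μ_nC_ox · (W/L) = 6.14 mA/V².
Assume saturation: I_D = ½ k_n V_ov² = 0.5 × 6.14 × 0.9² = 2.49 mA, giving V_DS = V_DD − I_D R_D = 15.3 − 2.49 × 3.67 = 6.17 V.
V_DS = 6.17 V ≥ V_ov = 0.9 V, confirming saturation.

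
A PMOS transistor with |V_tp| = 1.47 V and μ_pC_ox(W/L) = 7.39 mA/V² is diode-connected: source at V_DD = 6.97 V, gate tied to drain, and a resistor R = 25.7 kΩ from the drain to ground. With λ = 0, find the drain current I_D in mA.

With gate tied to drain, V_SG = V_SD ≥ V_SG − |V_tp|, so the device is in saturation.
KCL at the drain: ½ k_p (V_SG − |V_tp|)² = (V_DD − V_SG)/R.
Let x = V_SG − 1.47. Then 95 x² + x − 5.5 = 0, giving x = 0.235 V (positive root), so V_SG = 1.71 V.
I_D = (V_DD − V_SG)/R = (6.97 − 1.71) / 25.7 = 0.205 mA.

I_D = 0.205 mA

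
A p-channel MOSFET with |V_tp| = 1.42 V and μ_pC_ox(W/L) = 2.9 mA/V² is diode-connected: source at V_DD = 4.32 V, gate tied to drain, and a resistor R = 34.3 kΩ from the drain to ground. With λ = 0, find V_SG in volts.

V_SG = 1.65 V

With gate tied to drain, V_SG = V_SD ≥ V_SG − |V_tp|, so the device is in saturation.
KCL at the drain: ½ k_p (V_SG − |V_tp|)² = (V_DD − V_SG)/R.
Let x = V_SG − 1.42. Then 49.7 x² + x − 2.9 = 0, giving x = 0.232 V (positive root), so V_SG = 1.65 V.
I_D = (V_DD − V_SG)/R = (4.32 − 1.65) / 34.3 = 0.0778 mA.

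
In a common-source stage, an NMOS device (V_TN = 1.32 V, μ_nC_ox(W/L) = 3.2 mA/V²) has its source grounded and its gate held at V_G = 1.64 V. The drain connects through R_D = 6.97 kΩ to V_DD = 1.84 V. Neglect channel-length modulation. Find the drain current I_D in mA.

V_GS = V_G = 1.64 V, so V_ov = 1.64 − 1.32 = 0.32 V.
Assume saturation: I_D = ½ k_n V_ov² = 0.5 × 3.2 × 0.32² = 0.164 mA, giving V_DS = V_DD − I_D R_D = 1.84 − 0.164 × 6.97 = 0.698 V.
V_DS = 0.698 V ≥ V_ov = 0.32 V, confirming saturation.

I_D = 0.164 mA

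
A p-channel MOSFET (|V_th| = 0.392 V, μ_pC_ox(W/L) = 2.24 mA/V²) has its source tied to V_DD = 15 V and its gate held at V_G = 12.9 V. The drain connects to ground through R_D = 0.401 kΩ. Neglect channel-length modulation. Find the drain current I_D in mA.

V_SG = V_DD − V_G = 15 − 12.9 = 2.1 V, so V_ov = 2.1 − 0.392 = 1.71 V.
Assume saturation: I_D = ½ k_p V_ov² = 0.5 × 2.24 × 1.71² = 3.27 mA, giving V_SD = V_DD − I_D R_D = 15 − 3.27 × 0.401 = 13.7 V.
V_SD = 13.7 V ≥ V_ov = 1.71 V, confirming saturation.

I_D = 3.27 mA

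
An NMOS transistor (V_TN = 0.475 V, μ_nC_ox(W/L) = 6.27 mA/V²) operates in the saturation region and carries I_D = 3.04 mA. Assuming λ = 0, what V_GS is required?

V_GS = 1.46 V

In saturation I_D = ½ k_n (V_GS − V_TN)², so V_GS − V_TN = √(2 I_D / k_n) = √(2 × 3.04 / 6.27) = 0.985 V.
V_GS = 0.475 + 0.985 = 1.46 V.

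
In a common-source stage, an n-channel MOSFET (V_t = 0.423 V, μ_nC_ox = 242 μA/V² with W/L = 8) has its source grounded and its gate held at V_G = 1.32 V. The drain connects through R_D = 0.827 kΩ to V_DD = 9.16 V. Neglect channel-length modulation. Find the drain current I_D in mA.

V_GS = V_G = 1.32 V, so V_ov = 1.32 − 0.423 = 0.897 V.
k_n = μ_nC_ox · (W/L) = 1.936 mA/V².
Assume saturation: I_D = ½ k_n V_ov² = 0.5 × 1.936 × 0.897² = 0.779 mA, giving V_DS = V_DD − I_D R_D = 9.16 − 0.779 × 0.827 = 8.52 V.
V_DS = 8.52 V ≥ V_ov = 0.897 V, confirming saturation.

I_D = 0.779 mA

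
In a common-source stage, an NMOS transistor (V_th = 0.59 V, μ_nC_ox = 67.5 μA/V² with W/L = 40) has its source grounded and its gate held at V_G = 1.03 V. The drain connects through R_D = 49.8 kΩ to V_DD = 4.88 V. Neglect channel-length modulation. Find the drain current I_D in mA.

V_GS = V_G = 1.03 V, so V_ov = 1.03 − 0.59 = 0.44 V.
k_n = μ_nC_ox · (W/L) = 2.7 mA/V².
Assume saturation: I_D = ½ k_n V_ov² = 0.5 × 2.7 × 0.44² = 0.261 mA, giving V_DS = V_DD − I_D R_D = 4.88 − 0.261 × 49.8 = -8.14 V.
But -8.14 V < V_ov = 0.44 V, so the device is actually in triode.
In triode I_D = k_n[V_ov V_DS − ½ V_DS²] and I_D = (V_DD − V_DS)/R_D. Equating: 67.2 V_DS² − 60.16 V_DS + 4.88 = 0, giving V_DS = 0.0902 V (the root below V_ov).
I_D = (4.88 − 0.0902) / 49.8 = 0.0962 mA.

I_D = 0.0962 mA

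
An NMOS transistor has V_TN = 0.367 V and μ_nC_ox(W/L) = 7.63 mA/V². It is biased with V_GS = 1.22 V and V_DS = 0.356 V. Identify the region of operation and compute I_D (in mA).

Triode; I_D = 1.83 mA

V_ov = V_GS − V_TN = 1.22 − 0.367 = 0.853 V.
Since V_DS = 0.356 V < V_ov = 0.853 V, the device is in the triode region.
I_D = k_n [V_ov · V_DS − ½ V_DS²] = 7.63 × [0.853 × 0.356 − 0.5 × 0.356²] = 1.83 mA.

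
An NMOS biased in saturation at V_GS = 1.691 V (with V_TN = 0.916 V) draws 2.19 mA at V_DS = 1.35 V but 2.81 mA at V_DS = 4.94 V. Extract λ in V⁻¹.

λ = 0.0883 V⁻¹

With V_GS fixed, I_D ∝ (1 + λ V_DS) in saturation, so I_D2/I_D1 = (1 + λ V_DS2)/(1 + λ V_DS1).
2.81/2.19 = 1.283 = (1 + 4.94 λ)/(1 + 1.35 λ).
Solving: λ (I_D1 V_DS2 − I_D2 V_DS1) = I_D2 − I_D1, so λ = (2.81 − 2.19) / (2.19 × 4.94 − 2.81 × 1.35) = 0.62 / 7.03 = 0.0883 V⁻¹.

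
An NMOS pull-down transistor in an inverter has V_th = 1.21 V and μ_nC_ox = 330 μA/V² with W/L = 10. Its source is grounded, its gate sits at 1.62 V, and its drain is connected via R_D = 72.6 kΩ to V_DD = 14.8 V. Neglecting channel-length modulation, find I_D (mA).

V_GS = V_G = 1.62 V, so V_ov = 1.62 − 1.21 = 0.41 V.
k_n = μ_nC_ox · (W/L) = 3.3 mA/V².
Assume saturation: I_D = ½ k_n V_ov² = 0.5 × 3.3 × 0.41² = 0.277 mA, giving V_DS = V_DD − I_D R_D = 14.8 − 0.277 × 72.6 = -5.34 V.
But -5.34 V < V_ov = 0.41 V, so the device is actually in triode.
In triode I_D = k_n[V_ov V_DS − ½ V_DS²] and I_D = (V_DD − V_DS)/R_D. Equating: 120 V_DS² − 99.23 V_DS + 14.8 = 0, giving V_DS = 0.195 V (the root below V_ov).
I_D = (14.8 − 0.195) / 72.6 = 0.201 mA.

I_D = 0.201 mA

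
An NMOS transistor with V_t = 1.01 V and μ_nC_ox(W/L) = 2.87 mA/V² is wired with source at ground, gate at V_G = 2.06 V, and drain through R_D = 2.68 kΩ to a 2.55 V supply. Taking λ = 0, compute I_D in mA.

V_GS = V_G = 2.06 V, so V_ov = 2.06 − 1.01 = 1.05 V.
Assume saturation: I_D = ½ k_n V_ov² = 0.5 × 2.87 × 1.05² = 1.58 mA, giving V_DS = V_DD − I_D R_D = 2.55 − 1.58 × 2.68 = -1.69 V.
But -1.69 V < V_ov = 1.05 V, so the device is actually in triode.
In triode I_D = k_n[V_ov V_DS − ½ V_DS²] and I_D = (V_DD − V_DS)/R_D. Equating: 3.85 V_DS² − 9.076 V_DS + 2.55 = 0, giving V_DS = 0.326 V (the root below V_ov).
I_D = (2.55 − 0.326) / 2.68 = 0.83 mA.

I_D = 0.830 mA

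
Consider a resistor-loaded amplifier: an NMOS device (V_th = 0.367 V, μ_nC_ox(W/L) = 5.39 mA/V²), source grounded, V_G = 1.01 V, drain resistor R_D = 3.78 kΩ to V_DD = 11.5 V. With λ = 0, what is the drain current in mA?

I_D = 1.11 mA

V_GS = V_G = 1.01 V, so V_ov = 1.01 − 0.367 = 0.643 V.
Assume saturation: I_D = ½ k_n V_ov² = 0.5 × 5.39 × 0.643² = 1.11 mA, giving V_DS = V_DD − I_D R_D = 11.5 − 1.11 × 3.78 = 7.29 V.
V_DS = 7.29 V ≥ V_ov = 0.643 V, confirming saturation.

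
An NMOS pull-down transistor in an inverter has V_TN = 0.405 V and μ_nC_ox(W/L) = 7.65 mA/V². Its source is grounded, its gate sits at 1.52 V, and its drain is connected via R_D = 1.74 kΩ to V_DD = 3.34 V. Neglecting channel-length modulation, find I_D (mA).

V_GS = V_G = 1.52 V, so V_ov = 1.52 − 0.405 = 1.11 V.
Assume saturation: I_D = ½ k_n V_ov² = 0.5 × 7.65 × 1.11² = 4.76 mA, giving V_DS = V_DD − I_D R_D = 3.34 − 4.76 × 1.74 = -4.93 V.
But -4.93 V < V_ov = 1.11 V, so the device is actually in triode.
In triode I_D = k_n[V_ov V_DS − ½ V_DS²] and I_D = (V_DD − V_DS)/R_D. Equating: 6.66 V_DS² − 15.84 V_DS + 3.34 = 0, giving V_DS = 0.234 V (the root below V_ov).
I_D = (3.34 − 0.234) / 1.74 = 1.79 mA.

I_D = 1.79 mA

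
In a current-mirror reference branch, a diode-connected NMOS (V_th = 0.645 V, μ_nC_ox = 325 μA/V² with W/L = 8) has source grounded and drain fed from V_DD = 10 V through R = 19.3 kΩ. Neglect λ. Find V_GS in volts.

With gate tied to drain, V_GS = V_DS ≥ V_GS − V_th, so the device is in saturation.
k_n = μ_nC_ox · (W/L) = 2.6 mA/V².
KCL at the drain: ½ k_n (V_GS − V_th)² = (V_DD − V_GS)/R.
Let x = V_GS − 0.645. Then 25.1 x² + x − 9.355 = 0, giving x = 0.591 V (positive root), so V_GS = 1.24 V.
I_D = (V_DD − V_GS)/R = (10 − 1.24) / 19.3 = 0.454 mA.

V_GS = 1.24 V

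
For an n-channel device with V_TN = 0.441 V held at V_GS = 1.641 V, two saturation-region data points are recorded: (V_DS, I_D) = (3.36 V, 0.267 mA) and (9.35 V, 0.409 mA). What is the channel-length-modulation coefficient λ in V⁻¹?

λ = 0.127 V⁻¹

With V_GS fixed, I_D ∝ (1 + λ V_DS) in saturation, so I_D2/I_D1 = (1 + λ V_DS2)/(1 + λ V_DS1).
0.409/0.267 = 1.532 = (1 + 9.35 λ)/(1 + 3.36 λ).
Solving: λ (I_D1 V_DS2 − I_D2 V_DS1) = I_D2 − I_D1, so λ = (0.409 − 0.267) / (0.267 × 9.35 − 0.409 × 3.36) = 0.142 / 1.12 = 0.127 V⁻¹.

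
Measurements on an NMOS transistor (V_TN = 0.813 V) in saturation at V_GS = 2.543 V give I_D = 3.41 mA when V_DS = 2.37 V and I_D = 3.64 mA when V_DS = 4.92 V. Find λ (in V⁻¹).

With V_GS fixed, I_D ∝ (1 + λ V_DS) in saturation, so I_D2/I_D1 = (1 + λ V_DS2)/(1 + λ V_DS1).
3.64/3.41 = 1.067 = (1 + 4.92 λ)/(1 + 2.37 λ).
Solving: λ (I_D1 V_DS2 − I_D2 V_DS1) = I_D2 − I_D1, so λ = (3.64 − 3.41) / (3.41 × 4.92 − 3.64 × 2.37) = 0.23 / 8.15 = 0.0282 V⁻¹.

λ = 0.0282 V⁻¹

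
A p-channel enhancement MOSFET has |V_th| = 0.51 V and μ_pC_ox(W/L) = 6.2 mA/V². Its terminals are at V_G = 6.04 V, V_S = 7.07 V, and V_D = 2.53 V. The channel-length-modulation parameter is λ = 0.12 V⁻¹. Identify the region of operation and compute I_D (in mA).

Saturation; I_D = 1.29 mA

V_SG = V_S − V_G = 7.07 − 6.04 = 1.03 V; V_SD = V_S − V_D = 7.07 − 2.53 = 4.54 V.
V_ov = V_SG − |V_th| = 1.03 − 0.51 = 0.52 V.
Since V_SD = 4.54 V ≥ V_ov = 0.52 V, the device is in saturation.
I_D = ½ k_p V_ov² (1 + λ V_SD) = 0.5 × 6.2 × 0.52² × (1 + 0.12 × 4.54) = 1.29 mA.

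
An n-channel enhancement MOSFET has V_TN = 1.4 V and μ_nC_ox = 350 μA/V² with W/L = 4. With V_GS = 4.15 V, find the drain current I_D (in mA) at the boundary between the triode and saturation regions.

At the boundary V_DS = V_ov = V_GS − V_TN = 4.15 − 1.4 = 2.75 V.
k_n = μ_nC_ox · (W/L) = 1.4 mA/V².
I_D = ½ k_n V_ov² = 0.5 × 1.4 × 2.75² = 5.29 mA.

I_D = 5.29 mA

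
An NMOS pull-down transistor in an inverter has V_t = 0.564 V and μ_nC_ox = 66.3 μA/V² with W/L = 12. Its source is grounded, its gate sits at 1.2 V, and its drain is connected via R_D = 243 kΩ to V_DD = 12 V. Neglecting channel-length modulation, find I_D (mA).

I_D = 0.0489 mA

V_GS = V_G = 1.2 V, so V_ov = 1.2 − 0.564 = 0.636 V.
k_n = μ_nC_ox · (W/L) = 0.7956 mA/V².
Assume saturation: I_D = ½ k_n V_ov² = 0.5 × 0.7956 × 0.636² = 0.161 mA, giving V_DS = V_DD − I_D R_D = 12 − 0.161 × 243 = -27.1 V.
But -27.1 V < V_ov = 0.636 V, so the device is actually in triode.
In triode I_D = k_n[V_ov V_DS − ½ V_DS²] and I_D = (V_DD − V_DS)/R_D. Equating: 96.7 V_DS² − 124 V_DS + 12 = 0, giving V_DS = 0.105 V (the root below V_ov).
I_D = (12 − 0.105) / 243 = 0.0489 mA.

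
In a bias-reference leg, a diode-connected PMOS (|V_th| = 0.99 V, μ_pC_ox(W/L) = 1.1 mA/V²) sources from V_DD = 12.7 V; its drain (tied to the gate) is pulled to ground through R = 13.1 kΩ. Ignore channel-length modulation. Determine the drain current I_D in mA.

I_D = 0.802 mA

With gate tied to drain, V_SG = V_SD ≥ V_SG − |V_th|, so the device is in saturation.
KCL at the drain: ½ k_p (V_SG − |V_th|)² = (V_DD − V_SG)/R.
Let x = V_SG − 0.99. Then 7.21 x² + x − 11.71 = 0, giving x = 1.21 V (positive root), so V_SG = 2.2 V.
I_D = (V_DD − V_SG)/R = (12.7 − 2.2) / 13.1 = 0.802 mA.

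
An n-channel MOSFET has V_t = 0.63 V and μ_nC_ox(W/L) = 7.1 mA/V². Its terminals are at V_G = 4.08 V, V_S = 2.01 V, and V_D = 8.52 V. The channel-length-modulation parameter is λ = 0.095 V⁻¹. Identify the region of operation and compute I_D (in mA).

Saturation; I_D = 11.9 mA

V_GS = V_G − V_S = 4.08 − 2.01 = 2.07 V; V_DS = V_D − V_S = 8.52 − 2.01 = 6.51 V.
V_ov = V_GS − V_t = 2.07 − 0.63 = 1.44 V.
Since V_DS = 6.51 V ≥ V_ov = 1.44 V, the device is in saturation.
I_D = ½ k_n V_ov² (1 + λ V_DS) = 0.5 × 7.1 × 1.44² × (1 + 0.095 × 6.51) = 11.9 mA.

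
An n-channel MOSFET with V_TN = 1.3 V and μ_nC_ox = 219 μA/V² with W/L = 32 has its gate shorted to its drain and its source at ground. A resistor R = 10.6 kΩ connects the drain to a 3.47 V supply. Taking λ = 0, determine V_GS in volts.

V_GS = 1.53 V

With gate tied to drain, V_GS = V_DS ≥ V_GS − V_TN, so the device is in saturation.
k_n = μ_nC_ox · (W/L) = 7.008 mA/V².
KCL at the drain: ½ k_n (V_GS − V_TN)² = (V_DD − V_GS)/R.
Let x = V_GS − 1.3. Then 37.1 x² + x − 2.17 = 0, giving x = 0.229 V (positive root), so V_GS = 1.53 V.
I_D = (V_DD − V_GS)/R = (3.47 − 1.53) / 10.6 = 0.183 mA.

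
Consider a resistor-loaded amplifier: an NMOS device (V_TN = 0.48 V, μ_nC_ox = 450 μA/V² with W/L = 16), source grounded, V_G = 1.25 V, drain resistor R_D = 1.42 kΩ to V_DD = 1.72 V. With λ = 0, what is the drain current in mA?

V_GS = V_G = 1.25 V, so V_ov = 1.25 − 0.48 = 0.77 V.
k_n = μ_nC_ox · (W/L) = 7.2 mA/V².
Assume saturation: I_D = ½ k_n V_ov² = 0.5 × 7.2 × 0.77² = 2.13 mA, giving V_DS = V_DD − I_D R_D = 1.72 − 2.13 × 1.42 = -1.31 V.
But -1.31 V < V_ov = 0.77 V, so the device is actually in triode.
In triode I_D = k_n[V_ov V_DS − ½ V_DS²] and I_D = (V_DD − V_DS)/R_D. Equating: 5.11 V_DS² − 8.872 V_DS + 1.72 = 0, giving V_DS = 0.222 V (the root below V_ov).
I_D = (1.72 − 0.222) / 1.42 = 1.05 mA.

I_D = 1.05 mA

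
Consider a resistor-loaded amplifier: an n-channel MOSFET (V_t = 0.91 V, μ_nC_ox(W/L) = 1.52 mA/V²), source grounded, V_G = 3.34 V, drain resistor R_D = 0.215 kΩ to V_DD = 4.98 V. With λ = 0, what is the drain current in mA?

V_GS = V_G = 3.34 V, so V_ov = 3.34 − 0.91 = 2.43 V.
Assume saturation: I_D = ½ k_n V_ov² = 0.5 × 1.52 × 2.43² = 4.49 mA, giving V_DS = V_DD − I_D R_D = 4.98 − 4.49 × 0.215 = 4.02 V.
V_DS = 4.02 V ≥ V_ov = 2.43 V, confirming saturation.

I_D = 4.49 mA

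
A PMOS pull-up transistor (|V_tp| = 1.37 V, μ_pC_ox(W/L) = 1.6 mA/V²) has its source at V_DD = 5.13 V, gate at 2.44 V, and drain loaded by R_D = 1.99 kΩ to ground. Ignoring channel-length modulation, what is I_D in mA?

I_D = 1.39 mA

V_SG = V_DD − V_G = 5.13 − 2.44 = 2.69 V, so V_ov = 2.69 − 1.37 = 1.32 V.
Assume saturation: I_D = ½ k_p V_ov² = 0.5 × 1.6 × 1.32² = 1.39 mA, giving V_SD = V_DD − I_D R_D = 5.13 − 1.39 × 1.99 = 2.36 V.
V_SD = 2.36 V ≥ V_ov = 1.32 V, confirming saturation.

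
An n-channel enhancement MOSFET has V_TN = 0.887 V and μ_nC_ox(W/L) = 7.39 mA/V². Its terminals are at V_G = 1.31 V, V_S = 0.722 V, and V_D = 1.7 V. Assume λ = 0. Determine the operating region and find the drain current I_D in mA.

Cutoff; I_D = 0 mA

V_GS = V_G − V_S = 1.31 − 0.722 = 0.588 V; V_DS = V_D − V_S = 1.7 − 0.722 = 0.978 V.
V_GS = 0.588 V < V_TN = 0.887 V, so the transistor is in cutoff.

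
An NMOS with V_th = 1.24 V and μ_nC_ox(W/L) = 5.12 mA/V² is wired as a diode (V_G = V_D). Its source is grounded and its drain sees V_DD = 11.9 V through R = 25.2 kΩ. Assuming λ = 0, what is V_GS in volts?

With gate tied to drain, V_GS = V_DS ≥ V_GS − V_th, so the device is in saturation.
KCL at the drain: ½ k_n (V_GS − V_th)² = (V_DD − V_GS)/R.
Let x = V_GS − 1.24. Then 64.5 x² + x − 10.66 = 0, giving x = 0.399 V (positive root), so V_GS = 1.64 V.
I_D = (V_DD − V_GS)/R = (11.9 − 1.64) / 25.2 = 0.407 mA.

V_GS = 1.64 V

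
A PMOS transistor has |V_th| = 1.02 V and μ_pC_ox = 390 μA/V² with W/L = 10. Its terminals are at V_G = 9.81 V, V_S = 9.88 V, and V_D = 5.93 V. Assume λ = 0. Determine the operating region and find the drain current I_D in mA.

Cutoff; I_D = 0 mA

V_SG = V_S − V_G = 9.88 − 9.81 = 0.07 V; V_SD = V_S − V_D = 9.88 − 5.93 = 3.95 V.
V_SG = 0.07 V < |V_th| = 1.02 V, so the transistor is in cutoff.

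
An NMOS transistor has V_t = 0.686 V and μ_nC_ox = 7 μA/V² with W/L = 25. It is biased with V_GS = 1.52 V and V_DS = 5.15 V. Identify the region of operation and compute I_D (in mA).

k_n = μ_nC_ox · (W/L) = 0.175 mA/V².
V_ov = V_GS − V_t = 1.52 − 0.686 = 0.834 V.
Since V_DS = 5.15 V ≥ V_ov = 0.834 V, the device is in saturation.
I_D = ½ k_n V_ov² = 0.5 × 0.175 × 0.834² = 0.0609 mA.

Saturation; I_D = 0.0609 mA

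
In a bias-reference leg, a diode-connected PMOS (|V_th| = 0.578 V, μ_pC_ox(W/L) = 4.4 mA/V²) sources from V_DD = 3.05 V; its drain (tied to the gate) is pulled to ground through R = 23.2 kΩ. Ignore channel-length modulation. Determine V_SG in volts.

With gate tied to drain, V_SG = V_SD ≥ V_SG − |V_th|, so the device is in saturation.
KCL at the drain: ½ k_p (V_SG − |V_th|)² = (V_DD − V_SG)/R.
Let x = V_SG − 0.578. Then 51 x² + x − 2.472 = 0, giving x = 0.21 V (positive root), so V_SG = 0.788 V.
I_D = (V_DD − V_SG)/R = (3.05 − 0.788) / 23.2 = 0.0975 mA.

V_SG = 0.788 V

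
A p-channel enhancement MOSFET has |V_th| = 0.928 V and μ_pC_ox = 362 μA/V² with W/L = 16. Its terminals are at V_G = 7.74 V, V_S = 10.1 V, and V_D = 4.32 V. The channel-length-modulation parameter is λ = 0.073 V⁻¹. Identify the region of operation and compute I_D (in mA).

V_SG = V_S − V_G = 10.1 − 7.74 = 2.36 V; V_SD = V_S − V_D = 10.1 − 4.32 = 5.78 V.
k_p = μ_pC_ox · (W/L) = 5.792 mA/V².
V_ov = V_SG − |V_th| = 2.36 − 0.928 = 1.43 V.
Since V_SD = 5.78 V ≥ V_ov = 1.43 V, the device is in saturation.
I_D = ½ k_p V_ov² (1 + λ V_SD) = 0.5 × 5.792 × 1.43² × (1 + 0.073 × 5.78) = 8.44 mA.

Saturation; I_D = 8.44 mA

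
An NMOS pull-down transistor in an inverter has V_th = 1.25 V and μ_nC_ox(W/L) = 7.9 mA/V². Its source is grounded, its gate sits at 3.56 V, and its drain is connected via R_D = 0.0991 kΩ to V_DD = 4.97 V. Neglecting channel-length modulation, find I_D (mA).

I_D = 21.1 mA

V_GS = V_G = 3.56 V, so V_ov = 3.56 − 1.25 = 2.31 V.
Assume saturation: I_D = ½ k_n V_ov² = 0.5 × 7.9 × 2.31² = 21.1 mA, giving V_DS = V_DD − I_D R_D = 4.97 − 21.1 × 0.0991 = 2.88 V.
V_DS = 2.88 V ≥ V_ov = 2.31 V, confirming saturation.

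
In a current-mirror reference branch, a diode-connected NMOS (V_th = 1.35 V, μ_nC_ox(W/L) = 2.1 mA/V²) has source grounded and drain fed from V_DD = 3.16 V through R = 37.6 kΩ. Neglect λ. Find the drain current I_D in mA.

I_D = 0.0428 mA

With gate tied to drain, V_GS = V_DS ≥ V_GS − V_th, so the device is in saturation.
KCL at the drain: ½ k_n (V_GS − V_th)² = (V_DD − V_GS)/R.
Let x = V_GS − 1.35. Then 39.5 x² + x − 1.81 = 0, giving x = 0.202 V (positive root), so V_GS = 1.55 V.
I_D = (V_DD − V_GS)/R = (3.16 − 1.55) / 37.6 = 0.0428 mA.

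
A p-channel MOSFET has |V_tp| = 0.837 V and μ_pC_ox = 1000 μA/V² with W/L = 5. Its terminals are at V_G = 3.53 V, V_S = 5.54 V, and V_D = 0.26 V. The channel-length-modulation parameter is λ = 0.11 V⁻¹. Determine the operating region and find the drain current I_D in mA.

V_SG = V_S − V_G = 5.54 − 3.53 = 2.01 V; V_SD = V_S − V_D = 5.54 − 0.26 = 5.28 V.
k_p = μ_pC_ox · (W/L) = 5 mA/V².
V_ov = V_SG − |V_tp| = 2.01 − 0.837 = 1.17 V.
Since V_SD = 5.28 V ≥ V_ov = 1.17 V, the device is in saturation.
I_D = ½ k_p V_ov² (1 + λ V_SD) = 0.5 × 5 × 1.17² × (1 + 0.11 × 5.28) = 5.44 mA.

Saturation; I_D = 5.44 mA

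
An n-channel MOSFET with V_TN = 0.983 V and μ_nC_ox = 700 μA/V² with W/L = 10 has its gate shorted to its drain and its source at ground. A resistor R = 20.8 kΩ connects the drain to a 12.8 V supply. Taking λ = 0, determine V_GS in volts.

With gate tied to drain, V_GS = V_DS ≥ V_GS − V_TN, so the device is in saturation.
k_n = μ_nC_ox · (W/L) = 7 mA/V².
KCL at the drain: ½ k_n (V_GS − V_TN)² = (V_DD − V_GS)/R.
Let x = V_GS − 0.983. Then 72.8 x² + x − 11.82 = 0, giving x = 0.396 V (positive root), so V_GS = 1.38 V.
I_D = (V_DD − V_GS)/R = (12.8 − 1.38) / 20.8 = 0.549 mA.

V_GS = 1.38 V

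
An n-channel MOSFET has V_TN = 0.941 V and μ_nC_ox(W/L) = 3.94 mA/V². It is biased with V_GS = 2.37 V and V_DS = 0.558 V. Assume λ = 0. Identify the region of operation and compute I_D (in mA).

V_ov = V_GS − V_TN = 2.37 − 0.941 = 1.43 V.
Since V_DS = 0.558 V < V_ov = 1.43 V, the device is in the triode region.
I_D = k_n [V_ov · V_DS − ½ V_DS²] = 3.94 × [1.43 × 0.558 − 0.5 × 0.558²] = 2.53 mA.

Triode; I_D = 2.53 mA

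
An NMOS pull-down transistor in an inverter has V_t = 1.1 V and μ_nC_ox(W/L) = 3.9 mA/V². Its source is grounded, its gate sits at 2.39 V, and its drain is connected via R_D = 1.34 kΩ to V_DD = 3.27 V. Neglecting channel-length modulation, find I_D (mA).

V_GS = V_G = 2.39 V, so V_ov = 2.39 − 1.1 = 1.29 V.
Assume saturation: I_D = ½ k_n V_ov² = 0.5 × 3.9 × 1.29² = 3.24 mA, giving V_DS = V_DD − I_D R_D = 3.27 − 3.24 × 1.34 = -1.08 V.
But -1.08 V < V_ov = 1.29 V, so the device is actually in triode.
In triode I_D = k_n[V_ov V_DS − ½ V_DS²] and I_D = (V_DD − V_DS)/R_D. Equating: 2.61 V_DS² − 7.742 V_DS + 3.27 = 0, giving V_DS = 0.51 V (the root below V_ov).
I_D = (3.27 − 0.51) / 1.34 = 2.06 mA.

I_D = 2.06 mA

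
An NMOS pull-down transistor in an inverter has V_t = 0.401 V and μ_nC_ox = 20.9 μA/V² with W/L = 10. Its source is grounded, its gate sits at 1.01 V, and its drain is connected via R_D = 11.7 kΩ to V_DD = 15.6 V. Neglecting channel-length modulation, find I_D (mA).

I_D = 0.0388 mA

V_GS = V_G = 1.01 V, so V_ov = 1.01 − 0.401 = 0.609 V.
k_n = μ_nC_ox · (W/L) = 0.209 mA/V².
Assume saturation: I_D = ½ k_n V_ov² = 0.5 × 0.209 × 0.609² = 0.0388 mA, giving V_DS = V_DD − I_D R_D = 15.6 − 0.0388 × 11.7 = 15.1 V.
V_DS = 15.1 V ≥ V_ov = 0.609 V, confirming saturation.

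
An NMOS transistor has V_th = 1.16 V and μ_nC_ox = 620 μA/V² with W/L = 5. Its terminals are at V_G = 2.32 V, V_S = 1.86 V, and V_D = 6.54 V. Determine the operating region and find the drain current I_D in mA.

Cutoff; I_D = 0 mA

V_GS = V_G − V_S = 2.32 − 1.86 = 0.46 V; V_DS = V_D − V_S = 6.54 − 1.86 = 4.68 V.
V_GS = 0.46 V < V_th = 1.16 V, so the transistor is in cutoff.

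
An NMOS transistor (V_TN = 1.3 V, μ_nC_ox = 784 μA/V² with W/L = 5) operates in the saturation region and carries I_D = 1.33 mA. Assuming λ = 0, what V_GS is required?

V_GS = 2.12 V

k_n = μ_nC_ox · (W/L) = 3.92 mA/V².
In saturation I_D = ½ k_n (V_GS − V_TN)², so V_GS − V_TN = √(2 I_D / k_n) = √(2 × 1.33 / 3.92) = 0.824 V.
V_GS = 1.3 + 0.824 = 2.12 V.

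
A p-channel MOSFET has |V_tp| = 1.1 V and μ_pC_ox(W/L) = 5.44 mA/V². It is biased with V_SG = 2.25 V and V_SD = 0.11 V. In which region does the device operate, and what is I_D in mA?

Triode; I_D = 0.655 mA

V_ov = V_SG − |V_tp| = 2.25 − 1.1 = 1.15 V.
Since V_SD = 0.11 V < V_ov = 1.15 V, the device is in the triode region.
I_D = k_p [V_ov · V_SD − ½ V_SD²] = 5.44 × [1.15 × 0.11 − 0.5 × 0.11²] = 0.655 mA.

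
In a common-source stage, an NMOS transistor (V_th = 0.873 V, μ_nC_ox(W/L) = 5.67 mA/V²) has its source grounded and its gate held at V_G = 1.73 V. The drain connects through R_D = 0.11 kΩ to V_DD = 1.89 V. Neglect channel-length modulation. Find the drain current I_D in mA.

I_D = 2.08 mA

V_GS = V_G = 1.73 V, so V_ov = 1.73 − 0.873 = 0.857 V.
Assume saturation: I_D = ½ k_n V_ov² = 0.5 × 5.67 × 0.857² = 2.08 mA, giving V_DS = V_DD − I_D R_D = 1.89 − 2.08 × 0.11 = 1.66 V.
V_DS = 1.66 V ≥ V_ov = 0.857 V, confirming saturation.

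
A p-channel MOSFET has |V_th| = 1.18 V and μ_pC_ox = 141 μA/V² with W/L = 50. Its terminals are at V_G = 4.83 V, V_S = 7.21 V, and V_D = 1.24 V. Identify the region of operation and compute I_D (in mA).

V_SG = V_S − V_G = 7.21 − 4.83 = 2.38 V; V_SD = V_S − V_D = 7.21 − 1.24 = 5.97 V.
k_p = μ_pC_ox · (W/L) = 7.05 mA/V².
V_ov = V_SG − |V_th| = 2.38 − 1.18 = 1.2 V.
Since V_SD = 5.97 V ≥ V_ov = 1.2 V, the device is in saturation.
I_D = ½ k_p V_ov² = 0.5 × 7.05 × 1.2² = 5.08 mA.

Saturation; I_D = 5.08 mA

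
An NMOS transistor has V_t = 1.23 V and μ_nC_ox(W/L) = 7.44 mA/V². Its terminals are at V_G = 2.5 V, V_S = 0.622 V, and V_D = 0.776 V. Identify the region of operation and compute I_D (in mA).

Triode; I_D = 0.654 mA

V_GS = V_G − V_S = 2.5 − 0.622 = 1.88 V; V_DS = V_D − V_S = 0.776 − 0.622 = 0.154 V.
V_ov = V_GS − V_t = 1.88 − 1.23 = 0.648 V.
Since V_DS = 0.154 V < V_ov = 0.648 V, the device is in the triode region.
I_D = k_n [V_ov · V_DS − ½ V_DS²] = 7.44 × [0.648 × 0.154 − 0.5 × 0.154²] = 0.654 mA.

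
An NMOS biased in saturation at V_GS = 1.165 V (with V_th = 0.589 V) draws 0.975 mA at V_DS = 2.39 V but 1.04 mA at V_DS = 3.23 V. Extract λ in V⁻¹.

λ = 0.0979 V⁻¹

With V_GS fixed, I_D ∝ (1 + λ V_DS) in saturation, so I_D2/I_D1 = (1 + λ V_DS2)/(1 + λ V_DS1).
1.04/0.975 = 1.067 = (1 + 3.23 λ)/(1 + 2.39 λ).
Solving: λ (I_D1 V_DS2 − I_D2 V_DS1) = I_D2 − I_D1, so λ = (1.04 − 0.975) / (0.975 × 3.23 − 1.04 × 2.39) = 0.065 / 0.664 = 0.0979 V⁻¹.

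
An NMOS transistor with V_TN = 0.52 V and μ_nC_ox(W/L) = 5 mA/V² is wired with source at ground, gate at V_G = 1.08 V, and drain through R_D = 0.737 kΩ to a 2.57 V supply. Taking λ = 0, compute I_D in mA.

V_GS = V_G = 1.08 V, so V_ov = 1.08 − 0.52 = 0.56 V.
Assume saturation: I_D = ½ k_n V_ov² = 0.5 × 5 × 0.56² = 0.784 mA, giving V_DS = V_DD − I_D R_D = 2.57 − 0.784 × 0.737 = 1.99 V.
V_DS = 1.99 V ≥ V_ov = 0.56 V, confirming saturation.

I_D = 0.784 mA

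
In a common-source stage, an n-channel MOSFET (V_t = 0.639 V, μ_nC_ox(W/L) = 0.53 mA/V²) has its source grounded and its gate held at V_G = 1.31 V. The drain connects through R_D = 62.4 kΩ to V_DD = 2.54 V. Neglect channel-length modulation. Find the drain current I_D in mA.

I_D = 0.0388 mA

V_GS = V_G = 1.31 V, so V_ov = 1.31 − 0.639 = 0.671 V.
Assume saturation: I_D = ½ k_n V_ov² = 0.5 × 0.53 × 0.671² = 0.119 mA, giving V_DS = V_DD − I_D R_D = 2.54 − 0.119 × 62.4 = -4.91 V.
But -4.91 V < V_ov = 0.671 V, so the device is actually in triode.
In triode I_D = k_n[V_ov V_DS − ½ V_DS²] and I_D = (V_DD − V_DS)/R_D. Equating: 16.5 V_DS² − 23.19 V_DS + 2.54 = 0, giving V_DS = 0.12 V (the root below V_ov).
I_D = (2.54 − 0.12) / 62.4 = 0.0388 mA.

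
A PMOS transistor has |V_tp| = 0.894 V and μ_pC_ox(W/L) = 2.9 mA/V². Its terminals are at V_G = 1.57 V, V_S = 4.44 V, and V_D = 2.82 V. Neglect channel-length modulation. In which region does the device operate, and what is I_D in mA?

Triode; I_D = 5.48 mA

V_SG = V_S − V_G = 4.44 − 1.57 = 2.87 V; V_SD = V_S − V_D = 4.44 − 2.82 = 1.62 V.
V_ov = V_SG − |V_tp| = 2.87 − 0.894 = 1.98 V.
Since V_SD = 1.62 V < V_ov = 1.98 V, the device is in the triode region.
I_D = k_p [V_ov · V_SD − ½ V_SD²] = 2.9 × [1.98 × 1.62 − 0.5 × 1.62²] = 5.48 mA.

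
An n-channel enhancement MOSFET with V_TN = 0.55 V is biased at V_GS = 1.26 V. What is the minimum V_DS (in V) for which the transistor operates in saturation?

V_DS,sat = 0.710 V

The boundary between triode and saturation is V_DS = V_GS − V_TN = V_ov.
V_ov = 1.26 − 0.55 = 0.71 V.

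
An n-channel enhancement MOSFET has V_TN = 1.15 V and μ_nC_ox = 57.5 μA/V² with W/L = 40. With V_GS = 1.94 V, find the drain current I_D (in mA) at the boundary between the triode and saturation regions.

I_D = 0.718 mA

At the boundary V_DS = V_ov = V_GS − V_TN = 1.94 − 1.15 = 0.79 V.
k_n = μ_nC_ox · (W/L) = 2.3 mA/V².
I_D = ½ k_n V_ov² = 0.5 × 2.3 × 0.79² = 0.718 mA.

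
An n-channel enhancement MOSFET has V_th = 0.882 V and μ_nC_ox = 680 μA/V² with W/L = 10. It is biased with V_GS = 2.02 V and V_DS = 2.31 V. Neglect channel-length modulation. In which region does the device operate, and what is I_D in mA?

Saturation; I_D = 4.40 mA

k_n = μ_nC_ox · (W/L) = 6.8 mA/V².
V_ov = V_GS − V_th = 2.02 − 0.882 = 1.14 V.
Since V_DS = 2.31 V ≥ V_ov = 1.14 V, the device is in saturation.
I_D = ½ k_n V_ov² = 0.5 × 6.8 × 1.14² = 4.4 mA.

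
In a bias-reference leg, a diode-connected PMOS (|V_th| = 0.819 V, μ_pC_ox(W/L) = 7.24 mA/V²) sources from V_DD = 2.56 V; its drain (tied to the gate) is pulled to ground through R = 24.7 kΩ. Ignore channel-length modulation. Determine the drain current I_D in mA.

With gate tied to drain, V_SG = V_SD ≥ V_SG − |V_th|, so the device is in saturation.
KCL at the drain: ½ k_p (V_SG − |V_th|)² = (V_DD − V_SG)/R.
Let x = V_SG − 0.819. Then 89.4 x² + x − 1.741 = 0, giving x = 0.134 V (positive root), so V_SG = 0.953 V.
I_D = (V_DD − V_SG)/R = (2.56 − 0.953) / 24.7 = 0.0651 mA.

I_D = 0.0651 mA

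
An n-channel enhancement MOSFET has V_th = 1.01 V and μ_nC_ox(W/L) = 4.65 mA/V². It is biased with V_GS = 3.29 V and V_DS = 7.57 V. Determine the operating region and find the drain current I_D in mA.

V_ov = V_GS − V_th = 3.29 − 1.01 = 2.28 V.
Since V_DS = 7.57 V ≥ V_ov = 2.28 V, the device is in saturation.
I_D = ½ k_n V_ov² = 0.5 × 4.65 × 2.28² = 12.1 mA.

Saturation; I_D = 12.1 mA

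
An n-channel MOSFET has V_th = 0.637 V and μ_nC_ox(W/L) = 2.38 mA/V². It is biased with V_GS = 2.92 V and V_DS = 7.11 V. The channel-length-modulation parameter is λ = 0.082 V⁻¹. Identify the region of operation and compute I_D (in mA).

Saturation; I_D = 9.82 mA

V_ov = V_GS − V_th = 2.92 − 0.637 = 2.28 V.
Since V_DS = 7.11 V ≥ V_ov = 2.28 V, the device is in saturation.
I_D = ½ k_n V_ov² (1 + λ V_DS) = 0.5 × 2.38 × 2.28² × (1 + 0.082 × 7.11) = 9.82 mA.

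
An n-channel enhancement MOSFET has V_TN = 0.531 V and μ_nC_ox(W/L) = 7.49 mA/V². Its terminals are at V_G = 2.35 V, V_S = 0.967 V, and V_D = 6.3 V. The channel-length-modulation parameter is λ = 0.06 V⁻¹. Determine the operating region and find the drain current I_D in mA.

V_GS = V_G − V_S = 2.35 − 0.967 = 1.38 V; V_DS = V_D − V_S = 6.3 − 0.967 = 5.33 V.
V_ov = V_GS − V_TN = 1.38 − 0.531 = 0.852 V.
Since V_DS = 5.33 V ≥ V_ov = 0.852 V, the device is in saturation.
I_D = ½ k_n V_ov² (1 + λ V_DS) = 0.5 × 7.49 × 0.852² × (1 + 0.06 × 5.33) = 3.59 mA.

Saturation; I_D = 3.59 mA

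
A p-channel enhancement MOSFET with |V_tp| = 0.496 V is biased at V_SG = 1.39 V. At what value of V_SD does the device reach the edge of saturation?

V_SD,sat = 0.894 V

The boundary between triode and saturation is V_SD = V_SG − |V_tp| = V_ov.
V_ov = 1.39 − 0.496 = 0.894 V.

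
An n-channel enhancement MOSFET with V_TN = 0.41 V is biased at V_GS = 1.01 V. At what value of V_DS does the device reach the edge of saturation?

V_DS,sat = 0.600 V

The boundary between triode and saturation is V_DS = V_GS − V_TN = V_ov.
V_ov = 1.01 − 0.41 = 0.6 V.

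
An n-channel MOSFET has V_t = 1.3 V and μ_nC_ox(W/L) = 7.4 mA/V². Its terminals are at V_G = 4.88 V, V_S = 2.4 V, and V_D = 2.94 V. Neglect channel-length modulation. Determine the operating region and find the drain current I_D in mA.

Triode; I_D = 3.64 mA

V_GS = V_G − V_S = 4.88 − 2.4 = 2.48 V; V_DS = V_D − V_S = 2.94 − 2.4 = 0.54 V.
V_ov = V_GS − V_t = 2.48 − 1.3 = 1.18 V.
Since V_DS = 0.54 V < V_ov = 1.18 V, the device is in the triode region.
I_D = k_n [V_ov · V_DS − ½ V_DS²] = 7.4 × [1.18 × 0.54 − 0.5 × 0.54²] = 3.64 mA.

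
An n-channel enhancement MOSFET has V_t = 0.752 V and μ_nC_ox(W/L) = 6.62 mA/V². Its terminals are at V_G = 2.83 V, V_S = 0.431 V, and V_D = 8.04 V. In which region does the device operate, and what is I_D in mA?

V_GS = V_G − V_S = 2.83 − 0.431 = 2.4 V; V_DS = V_D − V_S = 8.04 − 0.431 = 7.61 V.
V_ov = V_GS − V_t = 2.4 − 0.752 = 1.65 V.
Since V_DS = 7.61 V ≥ V_ov = 1.65 V, the device is in saturation.
I_D = ½ k_n V_ov² = 0.5 × 6.62 × 1.65² = 8.98 mA.

Saturation; I_D = 8.98 mA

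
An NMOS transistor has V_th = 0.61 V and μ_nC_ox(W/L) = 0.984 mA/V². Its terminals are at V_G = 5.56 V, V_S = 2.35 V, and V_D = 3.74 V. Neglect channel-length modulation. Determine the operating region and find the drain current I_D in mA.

V_GS = V_G − V_S = 5.56 − 2.35 = 3.21 V; V_DS = V_D − V_S = 3.74 − 2.35 = 1.39 V.
V_ov = V_GS − V_th = 3.21 − 0.61 = 2.6 V.
Since V_DS = 1.39 V < V_ov = 2.6 V, the device is in the triode region.
I_D = k_n [V_ov · V_DS − ½ V_DS²] = 0.984 × [2.6 × 1.39 − 0.5 × 1.39²] = 2.61 mA.

Triode; I_D = 2.61 mA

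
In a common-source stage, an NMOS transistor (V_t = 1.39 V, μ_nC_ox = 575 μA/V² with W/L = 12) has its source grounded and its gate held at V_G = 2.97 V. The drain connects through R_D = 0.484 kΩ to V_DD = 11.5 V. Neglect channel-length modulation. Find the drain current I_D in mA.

I_D = 8.61 mA

V_GS = V_G = 2.97 V, so V_ov = 2.97 − 1.39 = 1.58 V.
k_n = μ_nC_ox · (W/L) = 6.9 mA/V².
Assume saturation: I_D = ½ k_n V_ov² = 0.5 × 6.9 × 1.58² = 8.61 mA, giving V_DS = V_DD − I_D R_D = 11.5 − 8.61 × 0.484 = 7.33 V.
V_DS = 7.33 V ≥ V_ov = 1.58 V, confirming saturation.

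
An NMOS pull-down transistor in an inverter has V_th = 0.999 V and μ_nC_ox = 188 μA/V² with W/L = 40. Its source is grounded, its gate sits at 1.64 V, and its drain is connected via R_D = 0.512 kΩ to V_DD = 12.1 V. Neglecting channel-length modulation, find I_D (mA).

I_D = 1.54 mA

V_GS = V_G = 1.64 V, so V_ov = 1.64 − 0.999 = 0.641 V.
k_n = μ_nC_ox · (W/L) = 7.52 mA/V².
Assume saturation: I_D = ½ k_n V_ov² = 0.5 × 7.52 × 0.641² = 1.54 mA, giving V_DS = V_DD − I_D R_D = 12.1 − 1.54 × 0.512 = 11.3 V.
V_DS = 11.3 V ≥ V_ov = 0.641 V, confirming saturation.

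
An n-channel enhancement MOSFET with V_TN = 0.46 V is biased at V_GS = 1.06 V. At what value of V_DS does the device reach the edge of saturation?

V_DS,sat = 0.600 V

The boundary between triode and saturation is V_DS = V_GS − V_TN = V_ov.
V_ov = 1.06 − 0.46 = 0.6 V.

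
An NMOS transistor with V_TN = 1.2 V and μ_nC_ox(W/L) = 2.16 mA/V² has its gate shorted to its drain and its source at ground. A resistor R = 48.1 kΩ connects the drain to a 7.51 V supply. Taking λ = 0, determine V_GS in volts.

V_GS = 1.54 V

With gate tied to drain, V_GS = V_DS ≥ V_GS − V_TN, so the device is in saturation.
KCL at the drain: ½ k_n (V_GS − V_TN)² = (V_DD − V_GS)/R.
Let x = V_GS − 1.2. Then 51.9 x² + x − 6.31 = 0, giving x = 0.339 V (positive root), so V_GS = 1.54 V.
I_D = (V_DD − V_GS)/R = (7.51 − 1.54) / 48.1 = 0.124 mA.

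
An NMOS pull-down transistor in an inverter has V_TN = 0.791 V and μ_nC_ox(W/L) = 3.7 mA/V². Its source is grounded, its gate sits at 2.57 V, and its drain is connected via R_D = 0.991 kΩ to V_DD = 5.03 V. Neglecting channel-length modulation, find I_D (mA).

V_GS = V_G = 2.57 V, so V_ov = 2.57 − 0.791 = 1.78 V.
Assume saturation: I_D = ½ k_n V_ov² = 0.5 × 3.7 × 1.78² = 5.85 mA, giving V_DS = V_DD − I_D R_D = 5.03 − 5.85 × 0.991 = -0.772 V.
But -0.772 V < V_ov = 1.78 V, so the device is actually in triode.
In triode I_D = k_n[V_ov V_DS − ½ V_DS²] and I_D = (V_DD − V_DS)/R_D. Equating: 1.83 V_DS² − 7.523 V_DS + 5.03 = 0, giving V_DS = 0.841 V (the root below V_ov).
I_D = (5.03 − 0.841) / 0.991 = 4.23 mA.

I_D = 4.23 mA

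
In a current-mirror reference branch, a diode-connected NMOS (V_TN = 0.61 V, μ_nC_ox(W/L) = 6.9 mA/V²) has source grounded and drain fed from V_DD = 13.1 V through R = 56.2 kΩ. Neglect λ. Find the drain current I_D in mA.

With gate tied to drain, V_GS = V_DS ≥ V_GS − V_TN, so the device is in saturation.
KCL at the drain: ½ k_n (V_GS − V_TN)² = (V_DD − V_GS)/R.
Let x = V_GS − 0.61. Then 194 x² + x − 12.49 = 0, giving x = 0.251 V (positive root), so V_GS = 0.861 V.
I_D = (V_DD − V_GS)/R = (13.1 − 0.861) / 56.2 = 0.218 mA.

I_D = 0.218 mA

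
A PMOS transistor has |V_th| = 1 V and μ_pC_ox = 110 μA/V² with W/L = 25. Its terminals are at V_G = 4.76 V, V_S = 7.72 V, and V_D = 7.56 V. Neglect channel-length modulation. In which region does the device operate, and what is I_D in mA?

V_SG = V_S − V_G = 7.72 − 4.76 = 2.96 V; V_SD = V_S − V_D = 7.72 − 7.56 = 0.16 V.
k_p = μ_pC_ox · (W/L) = 2.75 mA/V².
V_ov = V_SG − |V_th| = 2.96 − 1 = 1.96 V.
Since V_SD = 0.16 V < V_ov = 1.96 V, the device is in the triode region.
I_D = k_p [V_ov · V_SD − ½ V_SD²] = 2.75 × [1.96 × 0.16 − 0.5 × 0.16²] = 0.827 mA.

Triode; I_D = 0.827 mA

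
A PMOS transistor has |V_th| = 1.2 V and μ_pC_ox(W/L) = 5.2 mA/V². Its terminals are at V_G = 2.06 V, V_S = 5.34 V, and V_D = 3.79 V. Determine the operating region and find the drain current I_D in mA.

V_SG = V_S − V_G = 5.34 − 2.06 = 3.28 V; V_SD = V_S − V_D = 5.34 − 3.79 = 1.55 V.
V_ov = V_SG − |V_th| = 3.28 − 1.2 = 2.08 V.
Since V_SD = 1.55 V < V_ov = 2.08 V, the device is in the triode region.
I_D = k_p [V_ov · V_SD − ½ V_SD²] = 5.2 × [2.08 × 1.55 − 0.5 × 1.55²] = 10.5 mA.

Triode; I_D = 10.5 mA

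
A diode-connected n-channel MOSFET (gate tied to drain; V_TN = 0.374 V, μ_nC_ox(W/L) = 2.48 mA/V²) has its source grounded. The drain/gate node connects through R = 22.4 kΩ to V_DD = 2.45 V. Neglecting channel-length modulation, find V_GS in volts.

V_GS = 0.630 V

With gate tied to drain, V_GS = V_DS ≥ V_GS − V_TN, so the device is in saturation.
KCL at the drain: ½ k_n (V_GS − V_TN)² = (V_DD − V_GS)/R.
Let x = V_GS − 0.374. Then 27.8 x² + x − 2.076 = 0, giving x = 0.256 V (positive root), so V_GS = 0.63 V.
I_D = (V_DD − V_GS)/R = (2.45 − 0.63) / 22.4 = 0.0813 mA.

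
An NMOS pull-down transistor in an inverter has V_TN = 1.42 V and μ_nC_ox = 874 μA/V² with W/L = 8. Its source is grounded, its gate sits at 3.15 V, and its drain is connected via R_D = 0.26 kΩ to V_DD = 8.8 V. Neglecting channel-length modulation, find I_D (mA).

V_GS = V_G = 3.15 V, so V_ov = 3.15 − 1.42 = 1.73 V.
k_n = μ_nC_ox · (W/L) = 6.992 mA/V².
Assume saturation: I_D = ½ k_n V_ov² = 0.5 × 6.992 × 1.73² = 10.5 mA, giving V_DS = V_DD − I_D R_D = 8.8 − 10.5 × 0.26 = 6.08 V.
V_DS = 6.08 V ≥ V_ov = 1.73 V, confirming saturation.

I_D = 10.5 mA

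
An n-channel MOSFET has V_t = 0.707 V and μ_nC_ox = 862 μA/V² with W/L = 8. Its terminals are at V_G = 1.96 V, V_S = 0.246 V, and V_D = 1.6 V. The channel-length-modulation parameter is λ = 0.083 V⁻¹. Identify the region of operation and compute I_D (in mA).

Saturation; I_D = 3.89 mA

V_GS = V_G − V_S = 1.96 − 0.246 = 1.71 V; V_DS = V_D − V_S = 1.6 − 0.246 = 1.35 V.
k_n = μ_nC_ox · (W/L) = 6.896 mA/V².
V_ov = V_GS − V_t = 1.71 − 0.707 = 1.01 V.
Since V_DS = 1.35 V ≥ V_ov = 1.01 V, the device is in saturation.
I_D = ½ k_n V_ov² (1 + λ V_DS) = 0.5 × 6.896 × 1.01² × (1 + 0.083 × 1.35) = 3.89 mA.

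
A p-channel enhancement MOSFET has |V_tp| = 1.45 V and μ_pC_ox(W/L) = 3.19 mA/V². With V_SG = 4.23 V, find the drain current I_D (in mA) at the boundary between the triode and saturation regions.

At the boundary V_SD = V_ov = V_SG − |V_tp| = 4.23 − 1.45 = 2.78 V.
I_D = ½ k_p V_ov² = 0.5 × 3.19 × 2.78² = 12.3 mA.

I_D = 12.3 mA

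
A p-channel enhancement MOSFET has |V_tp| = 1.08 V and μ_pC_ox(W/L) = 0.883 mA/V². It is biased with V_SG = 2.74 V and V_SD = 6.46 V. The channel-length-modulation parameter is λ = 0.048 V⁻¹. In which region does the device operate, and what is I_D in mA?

V_ov = V_SG − |V_tp| = 2.74 − 1.08 = 1.66 V.
Since V_SD = 6.46 V ≥ V_ov = 1.66 V, the device is in saturation.
I_D = ½ k_p V_ov² (1 + λ V_SD) = 0.5 × 0.883 × 1.66² × (1 + 0.048 × 6.46) = 1.59 mA.

Saturation; I_D = 1.59 mA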